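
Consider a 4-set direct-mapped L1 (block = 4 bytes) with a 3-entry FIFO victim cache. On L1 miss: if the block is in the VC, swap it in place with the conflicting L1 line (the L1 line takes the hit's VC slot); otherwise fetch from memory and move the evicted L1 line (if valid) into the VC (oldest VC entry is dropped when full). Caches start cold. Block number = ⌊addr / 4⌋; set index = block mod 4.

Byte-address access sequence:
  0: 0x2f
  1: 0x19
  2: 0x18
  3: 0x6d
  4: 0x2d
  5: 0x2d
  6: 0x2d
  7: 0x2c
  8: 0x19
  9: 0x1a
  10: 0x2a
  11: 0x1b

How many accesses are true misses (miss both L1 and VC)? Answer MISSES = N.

MISSES = 4

#0 0x2f→b11/s3 MISS; vc=[]
#1 0x19→b6/s2 MISS; vc=[]
#2 0x18→b6/s2 L1-HIT; vc=[]
#3 0x6d→b27/s3 MISS; vc=[11]
#4 0x2d→b11/s3 VC-HIT; vc=[27]
#5 0x2d→b11/s3 L1-HIT; vc=[27]
#6 0x2d→b11/s3 L1-HIT; vc=[27]
#7 0x2c→b11/s3 L1-HIT; vc=[27]
#8 0x19→b6/s2 L1-HIT; vc=[27]
#9 0x1a→b6/s2 L1-HIT; vc=[27]
#10 0x2a→b10/s2 MISS; vc=[27,6]
#11 0x1b→b6/s2 VC-HIT; vc=[27,10]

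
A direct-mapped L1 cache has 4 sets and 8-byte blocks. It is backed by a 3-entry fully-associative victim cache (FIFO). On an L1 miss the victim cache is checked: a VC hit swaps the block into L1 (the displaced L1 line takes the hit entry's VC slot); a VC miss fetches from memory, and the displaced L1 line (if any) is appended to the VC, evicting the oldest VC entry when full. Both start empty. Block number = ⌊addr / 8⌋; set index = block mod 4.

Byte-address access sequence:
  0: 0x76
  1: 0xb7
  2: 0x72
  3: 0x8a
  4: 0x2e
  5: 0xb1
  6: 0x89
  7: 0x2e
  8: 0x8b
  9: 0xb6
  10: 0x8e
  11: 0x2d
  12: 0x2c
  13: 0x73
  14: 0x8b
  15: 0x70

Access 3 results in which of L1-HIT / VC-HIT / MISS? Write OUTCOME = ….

OUTCOME = MISS

#0 0x76→b14/s2 MISS; vc=[]
#1 0xb7→b22/s2 MISS; vc=[14]
#2 0x72→b14/s2 VC-HIT; vc=[22]
#3 0x8a→b17/s1 MISS; vc=[22]
#4 0x2e→b5/s1 MISS; vc=[22,17]
#5 0xb1→b22/s2 VC-HIT; vc=[14,17]
#6 0x89→b17/s1 VC-HIT; vc=[14,5]
#7 0x2e→b5/s1 VC-HIT; vc=[14,17]
#8 0x8b→b17/s1 VC-HIT; vc=[14,5]
#9 0xb6→b22/s2 L1-HIT; vc=[14,5]
#10 0x8e→b17/s1 L1-HIT; vc=[14,5]
#11 0x2d→b5/s1 VC-HIT; vc=[14,17]
#12 0x2c→b5/s1 L1-HIT; vc=[14,17]
#13 0x73→b14/s2 VC-HIT; vc=[22,17]
#14 0x8b→b17/s1 VC-HIT; vc=[22,5]
#15 0x70→b14/s2 L1-HIT; vc=[22,5]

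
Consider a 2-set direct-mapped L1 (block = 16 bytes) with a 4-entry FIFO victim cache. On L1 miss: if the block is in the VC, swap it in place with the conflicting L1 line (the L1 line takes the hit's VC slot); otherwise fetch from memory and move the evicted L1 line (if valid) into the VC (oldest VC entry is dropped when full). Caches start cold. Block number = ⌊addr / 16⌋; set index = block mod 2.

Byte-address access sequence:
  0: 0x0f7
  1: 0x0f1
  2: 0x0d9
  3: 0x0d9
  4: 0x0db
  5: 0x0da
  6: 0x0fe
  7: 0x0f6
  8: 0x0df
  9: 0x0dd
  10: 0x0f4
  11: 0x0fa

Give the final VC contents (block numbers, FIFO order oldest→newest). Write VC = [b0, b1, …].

0: 0xf7 (blk 15, set 1) → MISS  vc=[]
1: 0xf1 (blk 15, set 1) → L1-HIT  vc=[]
2: 0xd9 (blk 13, set 1) → MISS  vc=[15]
3: 0xd9 (blk 13, set 1) → L1-HIT  vc=[15]
4: 0xdb (blk 13, set 1) → L1-HIT  vc=[15]
5: 0xda (blk 13, set 1) → L1-HIT  vc=[15]
6: 0xfe (blk 15, set 1) → VC-HIT  vc=[13]
7: 0xf6 (blk 15, set 1) → L1-HIT  vc=[13]
8: 0xdf (blk 13, set 1) → VC-HIT  vc=[15]
9: 0xdd (blk 13, set 1) → L1-HIT  vc=[15]
10: 0xf4 (blk 15, set 1) → VC-HIT  vc=[13]
11: 0xfa (blk 15, set 1) → L1-HIT  vc=[13]

VC = [13]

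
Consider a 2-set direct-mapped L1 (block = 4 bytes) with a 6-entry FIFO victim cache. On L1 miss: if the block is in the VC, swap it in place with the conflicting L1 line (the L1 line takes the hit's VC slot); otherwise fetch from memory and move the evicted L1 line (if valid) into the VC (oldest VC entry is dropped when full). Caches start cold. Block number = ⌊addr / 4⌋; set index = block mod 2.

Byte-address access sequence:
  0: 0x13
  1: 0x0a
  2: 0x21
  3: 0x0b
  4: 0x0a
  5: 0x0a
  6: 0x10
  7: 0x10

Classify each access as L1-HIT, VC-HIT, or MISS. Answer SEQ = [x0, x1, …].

SEQ = [MISS, MISS, MISS, VC-HIT, L1-HIT, L1-HIT, VC-HIT, L1-HIT]

0: 0x13 (blk 4, set 0) → MISS  vc=[]
1: 0xa (blk 2, set 0) → MISS  vc=[4]
2: 0x21 (blk 8, set 0) → MISS  vc=[4, 2]
3: 0xb (blk 2, set 0) → VC-HIT  vc=[4, 8]
4: 0xa (blk 2, set 0) → L1-HIT  vc=[4, 8]
5: 0xa (blk 2, set 0) → L1-HIT  vc=[4, 8]
6: 0x10 (blk 4, set 0) → VC-HIT  vc=[2, 8]
7: 0x10 (blk 4, set 0) → L1-HIT  vc=[2, 8]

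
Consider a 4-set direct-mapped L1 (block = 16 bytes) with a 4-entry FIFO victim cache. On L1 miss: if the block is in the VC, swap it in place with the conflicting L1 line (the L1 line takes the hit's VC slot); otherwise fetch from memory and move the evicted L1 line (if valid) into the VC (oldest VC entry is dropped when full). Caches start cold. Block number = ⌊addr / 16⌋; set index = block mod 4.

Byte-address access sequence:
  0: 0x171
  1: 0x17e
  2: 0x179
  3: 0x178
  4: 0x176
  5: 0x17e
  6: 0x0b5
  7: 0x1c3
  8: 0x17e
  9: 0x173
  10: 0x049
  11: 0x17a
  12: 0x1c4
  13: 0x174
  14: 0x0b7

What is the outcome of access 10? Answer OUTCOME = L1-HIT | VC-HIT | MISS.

OUTCOME = MISS

  [0] addr=0x171 blk=23 s=3: MISS | VC []
  [1] addr=0x17e blk=23 s=3: L1-HIT | VC []
  [2] addr=0x179 blk=23 s=3: L1-HIT | VC []
  [3] addr=0x178 blk=23 s=3: L1-HIT | VC []
  [4] addr=0x176 blk=23 s=3: L1-HIT | VC []
  [5] addr=0x17e blk=23 s=3: L1-HIT | VC []
  [6] addr=0xb5 blk=11 s=3: MISS | VC [23]
  [7] addr=0x1c3 blk=28 s=0: MISS | VC [23]
  [8] addr=0x17e blk=23 s=3: VC-HIT | VC [11]
  [9] addr=0x173 blk=23 s=3: L1-HIT | VC [11]
  [10] addr=0x49 blk=4 s=0: MISS | VC [11, 28]
  [11] addr=0x17a blk=23 s=3: L1-HIT | VC [11, 28]
  [12] addr=0x1c4 blk=28 s=0: VC-HIT | VC [11, 4]
  [13] addr=0x174 blk=23 s=3: L1-HIT | VC [11, 4]
  [14] addr=0xb7 blk=11 s=3: VC-HIT | VC [23, 4]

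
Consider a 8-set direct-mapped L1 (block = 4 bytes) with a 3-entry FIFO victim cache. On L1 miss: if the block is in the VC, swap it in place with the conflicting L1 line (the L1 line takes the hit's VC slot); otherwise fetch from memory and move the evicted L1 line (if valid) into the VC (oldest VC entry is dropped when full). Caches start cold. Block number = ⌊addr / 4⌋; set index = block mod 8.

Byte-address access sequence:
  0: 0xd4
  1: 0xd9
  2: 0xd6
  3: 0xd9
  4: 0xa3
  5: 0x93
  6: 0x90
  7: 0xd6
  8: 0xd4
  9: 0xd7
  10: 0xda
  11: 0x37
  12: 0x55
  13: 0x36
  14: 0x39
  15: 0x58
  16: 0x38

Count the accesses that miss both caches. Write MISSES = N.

MISSES = 8

  [0] addr=0xd4 blk=53 s=5: MISS | VC []
  [1] addr=0xd9 blk=54 s=6: MISS | VC []
  [2] addr=0xd6 blk=53 s=5: L1-HIT | VC []
  [3] addr=0xd9 blk=54 s=6: L1-HIT | VC []
  [4] addr=0xa3 blk=40 s=0: MISS | VC []
  [5] addr=0x93 blk=36 s=4: MISS | VC []
  [6] addr=0x90 blk=36 s=4: L1-HIT | VC []
  [7] addr=0xd6 blk=53 s=5: L1-HIT | VC []
  [8] addr=0xd4 blk=53 s=5: L1-HIT | VC []
  [9] addr=0xd7 blk=53 s=5: L1-HIT | VC []
  [10] addr=0xda blk=54 s=6: L1-HIT | VC []
  [11] addr=0x37 blk=13 s=5: MISS | VC [53]
  [12] addr=0x55 blk=21 s=5: MISS | VC [53, 13]
  [13] addr=0x36 blk=13 s=5: VC-HIT | VC [53, 21]
  [14] addr=0x39 blk=14 s=6: MISS | VC [53, 21, 54]
  [15] addr=0x58 blk=22 s=6: MISS | VC [21, 54, 14]
  [16] addr=0x38 blk=14 s=6: VC-HIT | VC [21, 54, 22]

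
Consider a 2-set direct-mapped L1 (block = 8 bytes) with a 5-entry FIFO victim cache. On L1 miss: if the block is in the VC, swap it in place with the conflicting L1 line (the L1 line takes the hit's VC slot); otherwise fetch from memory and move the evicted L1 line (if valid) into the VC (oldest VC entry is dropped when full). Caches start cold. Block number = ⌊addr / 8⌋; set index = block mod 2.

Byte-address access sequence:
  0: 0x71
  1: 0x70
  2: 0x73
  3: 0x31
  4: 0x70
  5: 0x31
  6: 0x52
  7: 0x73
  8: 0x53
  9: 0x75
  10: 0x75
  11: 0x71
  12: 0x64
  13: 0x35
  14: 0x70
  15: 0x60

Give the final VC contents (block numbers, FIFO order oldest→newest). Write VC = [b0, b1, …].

#0 0x71→b14/s0 MISS; vc=[]
#1 0x70→b14/s0 L1-HIT; vc=[]
#2 0x73→b14/s0 L1-HIT; vc=[]
#3 0x31→b6/s0 MISS; vc=[14]
#4 0x70→b14/s0 VC-HIT; vc=[6]
#5 0x31→b6/s0 VC-HIT; vc=[14]
#6 0x52→b10/s0 MISS; vc=[14,6]
#7 0x73→b14/s0 VC-HIT; vc=[10,6]
#8 0x53→b10/s0 VC-HIT; vc=[14,6]
#9 0x75→b14/s0 VC-HIT; vc=[10,6]
#10 0x75→b14/s0 L1-HIT; vc=[10,6]
#11 0x71→b14/s0 L1-HIT; vc=[10,6]
#12 0x64→b12/s0 MISS; vc=[10,6,14]
#13 0x35→b6/s0 VC-HIT; vc=[10,12,14]
#14 0x70→b14/s0 VC-HIT; vc=[10,12,6]
#15 0x60→b12/s0 VC-HIT; vc=[10,14,6]

VC = [10, 14, 6]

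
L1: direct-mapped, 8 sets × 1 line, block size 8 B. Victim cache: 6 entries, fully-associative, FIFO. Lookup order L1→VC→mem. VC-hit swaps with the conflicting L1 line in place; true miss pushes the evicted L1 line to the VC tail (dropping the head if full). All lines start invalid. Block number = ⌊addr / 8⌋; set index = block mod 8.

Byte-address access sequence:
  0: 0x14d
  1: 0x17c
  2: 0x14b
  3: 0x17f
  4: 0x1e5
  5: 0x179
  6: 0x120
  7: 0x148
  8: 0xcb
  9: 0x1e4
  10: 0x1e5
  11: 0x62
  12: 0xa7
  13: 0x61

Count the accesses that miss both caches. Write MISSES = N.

#0 0x14d→b41/s1 MISS; vc=[]
#1 0x17c→b47/s7 MISS; vc=[]
#2 0x14b→b41/s1 L1-HIT; vc=[]
#3 0x17f→b47/s7 L1-HIT; vc=[]
#4 0x1e5→b60/s4 MISS; vc=[]
#5 0x179→b47/s7 L1-HIT; vc=[]
#6 0x120→b36/s4 MISS; vc=[60]
#7 0x148→b41/s1 L1-HIT; vc=[60]
#8 0xcb→b25/s1 MISS; vc=[60,41]
#9 0x1e4→b60/s4 VC-HIT; vc=[36,41]
#10 0x1e5→b60/s4 L1-HIT; vc=[36,41]
#11 0x62→b12/s4 MISS; vc=[36,41,60]
#12 0xa7→b20/s4 MISS; vc=[36,41,60,12]
#13 0x61→b12/s4 VC-HIT; vc=[36,41,60,20]

MISSES = 7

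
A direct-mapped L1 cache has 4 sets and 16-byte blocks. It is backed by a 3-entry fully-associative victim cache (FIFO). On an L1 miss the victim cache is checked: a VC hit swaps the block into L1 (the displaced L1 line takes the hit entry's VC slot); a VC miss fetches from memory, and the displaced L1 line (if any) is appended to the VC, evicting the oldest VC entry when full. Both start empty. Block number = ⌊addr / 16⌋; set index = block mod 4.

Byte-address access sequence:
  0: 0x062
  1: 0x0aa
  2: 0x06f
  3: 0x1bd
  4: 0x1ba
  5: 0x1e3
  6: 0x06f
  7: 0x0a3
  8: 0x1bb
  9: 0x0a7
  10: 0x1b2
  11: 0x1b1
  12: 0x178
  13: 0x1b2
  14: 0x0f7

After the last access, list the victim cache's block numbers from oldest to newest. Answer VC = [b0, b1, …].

  [0] addr=0x62 blk=6 s=2: MISS | VC []
  [1] addr=0xaa blk=10 s=2: MISS | VC [6]
  [2] addr=0x6f blk=6 s=2: VC-HIT | VC [10]
  [3] addr=0x1bd blk=27 s=3: MISS | VC [10]
  [4] addr=0x1ba blk=27 s=3: L1-HIT | VC [10]
  [5] addr=0x1e3 blk=30 s=2: MISS | VC [10, 6]
  [6] addr=0x6f blk=6 s=2: VC-HIT | VC [10, 30]
  [7] addr=0xa3 blk=10 s=2: VC-HIT | VC [6, 30]
  [8] addr=0x1bb blk=27 s=3: L1-HIT | VC [6, 30]
  [9] addr=0xa7 blk=10 s=2: L1-HIT | VC [6, 30]
  [10] addr=0x1b2 blk=27 s=3: L1-HIT | VC [6, 30]
  [11] addr=0x1b1 blk=27 s=3: L1-HIT | VC [6, 30]
  [12] addr=0x178 blk=23 s=3: MISS | VC [6, 30, 27]
  [13] addr=0x1b2 blk=27 s=3: VC-HIT | VC [6, 30, 23]
  [14] addr=0xf7 blk=15 s=3: MISS | VC [30, 23, 27]

VC = [30, 23, 27]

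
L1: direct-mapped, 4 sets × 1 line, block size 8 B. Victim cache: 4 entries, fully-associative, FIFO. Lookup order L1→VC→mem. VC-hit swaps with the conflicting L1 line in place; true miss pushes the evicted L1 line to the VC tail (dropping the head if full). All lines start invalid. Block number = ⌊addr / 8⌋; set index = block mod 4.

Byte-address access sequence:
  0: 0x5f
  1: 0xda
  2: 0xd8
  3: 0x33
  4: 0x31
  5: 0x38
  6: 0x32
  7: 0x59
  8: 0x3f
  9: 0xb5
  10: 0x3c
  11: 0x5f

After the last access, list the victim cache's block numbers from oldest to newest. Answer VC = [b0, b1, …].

#0 0x5f→b11/s3 MISS; vc=[]
#1 0xda→b27/s3 MISS; vc=[11]
#2 0xd8→b27/s3 L1-HIT; vc=[11]
#3 0x33→b6/s2 MISS; vc=[11]
#4 0x31→b6/s2 L1-HIT; vc=[11]
#5 0x38→b7/s3 MISS; vc=[11,27]
#6 0x32→b6/s2 L1-HIT; vc=[11,27]
#7 0x59→b11/s3 VC-HIT; vc=[7,27]
#8 0x3f→b7/s3 VC-HIT; vc=[11,27]
#9 0xb5→b22/s2 MISS; vc=[11,27,6]
#10 0x3c→b7/s3 L1-HIT; vc=[11,27,6]
#11 0x5f→b11/s3 VC-HIT; vc=[7,27,6]

VC = [7, 27, 6]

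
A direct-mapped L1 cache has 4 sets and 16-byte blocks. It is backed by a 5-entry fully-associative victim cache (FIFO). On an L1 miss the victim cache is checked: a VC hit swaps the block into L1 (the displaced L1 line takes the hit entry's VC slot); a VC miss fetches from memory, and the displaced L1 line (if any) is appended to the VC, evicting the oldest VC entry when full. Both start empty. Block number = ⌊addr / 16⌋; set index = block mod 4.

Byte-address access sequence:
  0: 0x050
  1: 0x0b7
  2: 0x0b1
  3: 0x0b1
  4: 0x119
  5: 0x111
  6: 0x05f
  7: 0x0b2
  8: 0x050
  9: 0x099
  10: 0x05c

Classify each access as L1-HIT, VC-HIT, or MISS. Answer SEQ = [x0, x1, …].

0: 0x50 (blk 5, set 1) → MISS  vc=[]
1: 0xb7 (blk 11, set 3) → MISS  vc=[]
2: 0xb1 (blk 11, set 3) → L1-HIT  vc=[]
3: 0xb1 (blk 11, set 3) → L1-HIT  vc=[]
4: 0x119 (blk 17, set 1) → MISS  vc=[5]
5: 0x111 (blk 17, set 1) → L1-HIT  vc=[5]
6: 0x5f (blk 5, set 1) → VC-HIT  vc=[17]
7: 0xb2 (blk 11, set 3) → L1-HIT  vc=[17]
8: 0x50 (blk 5, set 1) → L1-HIT  vc=[17]
9: 0x99 (blk 9, set 1) → MISS  vc=[17, 5]
10: 0x5c (blk 5, set 1) → VC-HIT  vc=[17, 9]

SEQ = [MISS, MISS, L1-HIT, L1-HIT, MISS, L1-HIT, VC-HIT, L1-HIT, L1-HIT, MISS, VC-HIT]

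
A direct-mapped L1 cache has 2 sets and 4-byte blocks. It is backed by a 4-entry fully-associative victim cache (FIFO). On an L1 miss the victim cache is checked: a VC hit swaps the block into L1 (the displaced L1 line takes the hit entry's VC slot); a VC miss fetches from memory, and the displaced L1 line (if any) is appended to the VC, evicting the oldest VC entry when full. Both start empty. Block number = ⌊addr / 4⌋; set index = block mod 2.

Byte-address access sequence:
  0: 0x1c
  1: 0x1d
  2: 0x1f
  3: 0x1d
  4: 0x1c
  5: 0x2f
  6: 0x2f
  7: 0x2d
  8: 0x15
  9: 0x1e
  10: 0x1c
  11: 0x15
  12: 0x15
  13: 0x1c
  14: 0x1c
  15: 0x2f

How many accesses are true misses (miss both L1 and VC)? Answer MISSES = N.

0: 0x1c (blk 7, set 1) → MISS  vc=[]
1: 0x1d (blk 7, set 1) → L1-HIT  vc=[]
2: 0x1f (blk 7, set 1) → L1-HIT  vc=[]
3: 0x1d (blk 7, set 1) → L1-HIT  vc=[]
4: 0x1c (blk 7, set 1) → L1-HIT  vc=[]
5: 0x2f (blk 11, set 1) → MISS  vc=[7]
6: 0x2f (blk 11, set 1) → L1-HIT  vc=[7]
7: 0x2d (blk 11, set 1) → L1-HIT  vc=[7]
8: 0x15 (blk 5, set 1) → MISS  vc=[7, 11]
9: 0x1e (blk 7, set 1) → VC-HIT  vc=[5, 11]
10: 0x1c (blk 7, set 1) → L1-HIT  vc=[5, 11]
11: 0x15 (blk 5, set 1) → VC-HIT  vc=[7, 11]
12: 0x15 (blk 5, set 1) → L1-HIT  vc=[7, 11]
13: 0x1c (blk 7, set 1) → VC-HIT  vc=[5, 11]
14: 0x1c (blk 7, set 1) → L1-HIT  vc=[5, 11]
15: 0x2f (blk 11, set 1) → VC-HIT  vc=[5, 7]

MISSES = 3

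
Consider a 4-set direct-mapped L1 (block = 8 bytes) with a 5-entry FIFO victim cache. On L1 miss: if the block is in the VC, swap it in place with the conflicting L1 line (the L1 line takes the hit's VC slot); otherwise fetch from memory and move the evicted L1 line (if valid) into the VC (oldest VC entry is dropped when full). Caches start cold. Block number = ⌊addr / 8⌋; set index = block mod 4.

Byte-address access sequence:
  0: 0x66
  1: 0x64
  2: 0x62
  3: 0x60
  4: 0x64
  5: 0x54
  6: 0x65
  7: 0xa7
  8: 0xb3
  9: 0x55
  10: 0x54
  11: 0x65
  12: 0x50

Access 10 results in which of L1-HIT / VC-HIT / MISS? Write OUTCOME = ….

#0 0x66→b12/s0 MISS; vc=[]
#1 0x64→b12/s0 L1-HIT; vc=[]
#2 0x62→b12/s0 L1-HIT; vc=[]
#3 0x60→b12/s0 L1-HIT; vc=[]
#4 0x64→b12/s0 L1-HIT; vc=[]
#5 0x54→b10/s2 MISS; vc=[]
#6 0x65→b12/s0 L1-HIT; vc=[]
#7 0xa7→b20/s0 MISS; vc=[12]
#8 0xb3→b22/s2 MISS; vc=[12,10]
#9 0x55→b10/s2 VC-HIT; vc=[12,22]
#10 0x54→b10/s2 L1-HIT; vc=[12,22]
#11 0x65→b12/s0 VC-HIT; vc=[20,22]
#12 0x50→b10/s2 L1-HIT; vc=[20,22]

OUTCOME = L1-HIT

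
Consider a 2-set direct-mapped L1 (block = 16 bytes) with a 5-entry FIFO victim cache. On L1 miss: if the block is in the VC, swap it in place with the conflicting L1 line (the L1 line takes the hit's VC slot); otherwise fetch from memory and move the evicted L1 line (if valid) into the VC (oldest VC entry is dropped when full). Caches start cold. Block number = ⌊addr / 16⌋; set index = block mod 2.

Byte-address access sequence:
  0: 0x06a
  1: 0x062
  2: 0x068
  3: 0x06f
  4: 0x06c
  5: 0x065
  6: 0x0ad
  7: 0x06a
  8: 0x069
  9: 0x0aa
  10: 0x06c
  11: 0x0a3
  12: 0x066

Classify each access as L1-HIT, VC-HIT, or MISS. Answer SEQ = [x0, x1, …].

#0 0x6a→b6/s0 MISS; vc=[]
#1 0x62→b6/s0 L1-HIT; vc=[]
#2 0x68→b6/s0 L1-HIT; vc=[]
#3 0x6f→b6/s0 L1-HIT; vc=[]
#4 0x6c→b6/s0 L1-HIT; vc=[]
#5 0x65→b6/s0 L1-HIT; vc=[]
#6 0xad→b10/s0 MISS; vc=[6]
#7 0x6a→b6/s0 VC-HIT; vc=[10]
#8 0x69→b6/s0 L1-HIT; vc=[10]
#9 0xaa→b10/s0 VC-HIT; vc=[6]
#10 0x6c→b6/s0 VC-HIT; vc=[10]
#11 0xa3→b10/s0 VC-HIT; vc=[6]
#12 0x66→b6/s0 VC-HIT; vc=[10]

SEQ = [MISS, L1-HIT, L1-HIT, L1-HIT, L1-HIT, L1-HIT, MISS, VC-HIT, L1-HIT, VC-HIT, VC-HIT, VC-HIT, VC-HIT]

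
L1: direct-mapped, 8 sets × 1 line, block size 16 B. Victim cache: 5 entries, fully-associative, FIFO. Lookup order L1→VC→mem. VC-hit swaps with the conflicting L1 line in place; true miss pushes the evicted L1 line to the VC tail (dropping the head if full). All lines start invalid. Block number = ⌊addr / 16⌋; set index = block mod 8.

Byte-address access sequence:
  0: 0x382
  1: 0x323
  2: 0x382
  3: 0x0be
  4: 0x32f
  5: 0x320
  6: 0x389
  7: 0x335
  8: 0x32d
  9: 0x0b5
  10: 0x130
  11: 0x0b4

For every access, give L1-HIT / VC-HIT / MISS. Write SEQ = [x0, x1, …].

SEQ = [MISS, MISS, L1-HIT, MISS, L1-HIT, L1-HIT, L1-HIT, MISS, L1-HIT, VC-HIT, MISS, VC-HIT]

0: 0x382 (blk 56, set 0) → MISS  vc=[]
1: 0x323 (blk 50, set 2) → MISS  vc=[]
2: 0x382 (blk 56, set 0) → L1-HIT  vc=[]
3: 0xbe (blk 11, set 3) → MISS  vc=[]
4: 0x32f (blk 50, set 2) → L1-HIT  vc=[]
5: 0x320 (blk 50, set 2) → L1-HIT  vc=[]
6: 0x389 (blk 56, set 0) → L1-HIT  vc=[]
7: 0x335 (blk 51, set 3) → MISS  vc=[11]
8: 0x32d (blk 50, set 2) → L1-HIT  vc=[11]
9: 0xb5 (blk 11, set 3) → VC-HIT  vc=[51]
10: 0x130 (blk 19, set 3) → MISS  vc=[51, 11]
11: 0xb4 (blk 11, set 3) → VC-HIT  vc=[51, 19]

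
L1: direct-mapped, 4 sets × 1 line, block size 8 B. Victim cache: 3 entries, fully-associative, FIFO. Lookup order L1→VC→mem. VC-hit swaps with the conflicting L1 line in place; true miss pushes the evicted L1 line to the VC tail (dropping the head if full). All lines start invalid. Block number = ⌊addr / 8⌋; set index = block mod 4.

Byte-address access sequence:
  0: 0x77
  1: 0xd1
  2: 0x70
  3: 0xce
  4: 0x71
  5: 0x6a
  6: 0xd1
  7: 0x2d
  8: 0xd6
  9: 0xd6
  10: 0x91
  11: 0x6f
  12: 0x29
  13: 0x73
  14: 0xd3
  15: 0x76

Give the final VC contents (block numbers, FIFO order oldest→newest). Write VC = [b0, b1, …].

VC = [13, 26, 18]

  [0] addr=0x77 blk=14 s=2: MISS | VC []
  [1] addr=0xd1 blk=26 s=2: MISS | VC [14]
  [2] addr=0x70 blk=14 s=2: VC-HIT | VC [26]
  [3] addr=0xce blk=25 s=1: MISS | VC [26]
  [4] addr=0x71 blk=14 s=2: L1-HIT | VC [26]
  [5] addr=0x6a blk=13 s=1: MISS | VC [26, 25]
  [6] addr=0xd1 blk=26 s=2: VC-HIT | VC [14, 25]
  [7] addr=0x2d blk=5 s=1: MISS | VC [14, 25, 13]
  [8] addr=0xd6 blk=26 s=2: L1-HIT | VC [14, 25, 13]
  [9] addr=0xd6 blk=26 s=2: L1-HIT | VC [14, 25, 13]
  [10] addr=0x91 blk=18 s=2: MISS | VC [25, 13, 26]
  [11] addr=0x6f blk=13 s=1: VC-HIT | VC [25, 5, 26]
  [12] addr=0x29 blk=5 s=1: VC-HIT | VC [25, 13, 26]
  [13] addr=0x73 blk=14 s=2: MISS | VC [13, 26, 18]
  [14] addr=0xd3 blk=26 s=2: VC-HIT | VC [13, 14, 18]
  [15] addr=0x76 blk=14 s=2: VC-HIT | VC [13, 26, 18]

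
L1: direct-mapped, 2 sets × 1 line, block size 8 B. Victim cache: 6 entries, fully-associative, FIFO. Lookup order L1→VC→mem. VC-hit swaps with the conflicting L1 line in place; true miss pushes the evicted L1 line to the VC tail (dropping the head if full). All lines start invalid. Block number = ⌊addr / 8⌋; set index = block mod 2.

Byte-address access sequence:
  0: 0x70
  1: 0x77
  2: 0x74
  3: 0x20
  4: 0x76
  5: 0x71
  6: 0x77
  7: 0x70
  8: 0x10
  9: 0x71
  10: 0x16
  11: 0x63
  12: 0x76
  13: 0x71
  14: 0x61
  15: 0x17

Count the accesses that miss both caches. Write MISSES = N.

MISSES = 4

  [0] addr=0x70 blk=14 s=0: MISS | VC []
  [1] addr=0x77 blk=14 s=0: L1-HIT | VC []
  [2] addr=0x74 blk=14 s=0: L1-HIT | VC []
  [3] addr=0x20 blk=4 s=0: MISS | VC [14]
  [4] addr=0x76 blk=14 s=0: VC-HIT | VC [4]
  [5] addr=0x71 blk=14 s=0: L1-HIT | VC [4]
  [6] addr=0x77 blk=14 s=0: L1-HIT | VC [4]
  [7] addr=0x70 blk=14 s=0: L1-HIT | VC [4]
  [8] addr=0x10 blk=2 s=0: MISS | VC [4, 14]
  [9] addr=0x71 blk=14 s=0: VC-HIT | VC [4, 2]
  [10] addr=0x16 blk=2 s=0: VC-HIT | VC [4, 14]
  [11] addr=0x63 blk=12 s=0: MISS | VC [4, 14, 2]
  [12] addr=0x76 blk=14 s=0: VC-HIT | VC [4, 12, 2]
  [13] addr=0x71 blk=14 s=0: L1-HIT | VC [4, 12, 2]
  [14] addr=0x61 blk=12 s=0: VC-HIT | VC [4, 14, 2]
  [15] addr=0x17 blk=2 s=0: VC-HIT | VC [4, 14, 12]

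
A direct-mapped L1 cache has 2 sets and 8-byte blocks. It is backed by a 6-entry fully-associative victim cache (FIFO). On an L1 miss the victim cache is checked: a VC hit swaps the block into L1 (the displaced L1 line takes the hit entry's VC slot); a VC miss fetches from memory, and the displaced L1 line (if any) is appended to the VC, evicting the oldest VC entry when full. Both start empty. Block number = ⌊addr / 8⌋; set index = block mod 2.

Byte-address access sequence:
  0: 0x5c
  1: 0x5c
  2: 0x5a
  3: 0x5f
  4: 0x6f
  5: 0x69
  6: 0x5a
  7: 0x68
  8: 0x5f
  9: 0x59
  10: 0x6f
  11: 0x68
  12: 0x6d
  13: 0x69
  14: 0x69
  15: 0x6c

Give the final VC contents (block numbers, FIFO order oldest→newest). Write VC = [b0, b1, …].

VC = [11]

0: 0x5c (blk 11, set 1) → MISS  vc=[]
1: 0x5c (blk 11, set 1) → L1-HIT  vc=[]
2: 0x5a (blk 11, set 1) → L1-HIT  vc=[]
3: 0x5f (blk 11, set 1) → L1-HIT  vc=[]
4: 0x6f (blk 13, set 1) → MISS  vc=[11]
5: 0x69 (blk 13, set 1) → L1-HIT  vc=[11]
6: 0x5a (blk 11, set 1) → VC-HIT  vc=[13]
7: 0x68 (blk 13, set 1) → VC-HIT  vc=[11]
8: 0x5f (blk 11, set 1) → VC-HIT  vc=[13]
9: 0x59 (blk 11, set 1) → L1-HIT  vc=[13]
10: 0x6f (blk 13, set 1) → VC-HIT  vc=[11]
11: 0x68 (blk 13, set 1) → L1-HIT  vc=[11]
12: 0x6d (blk 13, set 1) → L1-HIT  vc=[11]
13: 0x69 (blk 13, set 1) → L1-HIT  vc=[11]
14: 0x69 (blk 13, set 1) → L1-HIT  vc=[11]
15: 0x6c (blk 13, set 1) → L1-HIT  vc=[11]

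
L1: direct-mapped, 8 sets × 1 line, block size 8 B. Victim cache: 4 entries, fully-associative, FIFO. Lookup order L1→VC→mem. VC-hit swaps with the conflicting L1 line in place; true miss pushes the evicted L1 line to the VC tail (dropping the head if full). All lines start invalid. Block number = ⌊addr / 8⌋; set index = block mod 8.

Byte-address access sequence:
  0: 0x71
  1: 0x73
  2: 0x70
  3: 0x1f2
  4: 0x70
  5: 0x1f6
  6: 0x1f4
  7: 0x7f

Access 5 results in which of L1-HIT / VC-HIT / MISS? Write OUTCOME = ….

OUTCOME = VC-HIT

#0 0x71→b14/s6 MISS; vc=[]
#1 0x73→b14/s6 L1-HIT; vc=[]
#2 0x70→b14/s6 L1-HIT; vc=[]
#3 0x1f2→b62/s6 MISS; vc=[14]
#4 0x70→b14/s6 VC-HIT; vc=[62]
#5 0x1f6→b62/s6 VC-HIT; vc=[14]
#6 0x1f4→b62/s6 L1-HIT; vc=[14]
#7 0x7f→b15/s7 MISS; vc=[14]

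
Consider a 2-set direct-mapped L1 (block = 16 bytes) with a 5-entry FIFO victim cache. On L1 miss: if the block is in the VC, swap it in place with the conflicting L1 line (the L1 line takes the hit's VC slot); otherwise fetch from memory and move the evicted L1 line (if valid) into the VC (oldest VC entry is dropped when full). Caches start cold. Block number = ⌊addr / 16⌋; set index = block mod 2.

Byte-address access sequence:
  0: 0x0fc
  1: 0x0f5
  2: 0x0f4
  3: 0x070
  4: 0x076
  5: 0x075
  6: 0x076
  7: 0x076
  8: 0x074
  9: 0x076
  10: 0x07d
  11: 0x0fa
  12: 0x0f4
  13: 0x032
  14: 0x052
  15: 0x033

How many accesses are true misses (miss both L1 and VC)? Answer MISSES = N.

MISSES = 4

#0 0xfc→b15/s1 MISS; vc=[]
#1 0xf5→b15/s1 L1-HIT; vc=[]
#2 0xf4→b15/s1 L1-HIT; vc=[]
#3 0x70→b7/s1 MISS; vc=[15]
#4 0x76→b7/s1 L1-HIT; vc=[15]
#5 0x75→b7/s1 L1-HIT; vc=[15]
#6 0x76→b7/s1 L1-HIT; vc=[15]
#7 0x76→b7/s1 L1-HIT; vc=[15]
#8 0x74→b7/s1 L1-HIT; vc=[15]
#9 0x76→b7/s1 L1-HIT; vc=[15]
#10 0x7d→b7/s1 L1-HIT; vc=[15]
#11 0xfa→b15/s1 VC-HIT; vc=[7]
#12 0xf4→b15/s1 L1-HIT; vc=[7]
#13 0x32→b3/s1 MISS; vc=[7,15]
#14 0x52→b5/s1 MISS; vc=[7,15,3]
#15 0x33→b3/s1 VC-HIT; vc=[7,15,5]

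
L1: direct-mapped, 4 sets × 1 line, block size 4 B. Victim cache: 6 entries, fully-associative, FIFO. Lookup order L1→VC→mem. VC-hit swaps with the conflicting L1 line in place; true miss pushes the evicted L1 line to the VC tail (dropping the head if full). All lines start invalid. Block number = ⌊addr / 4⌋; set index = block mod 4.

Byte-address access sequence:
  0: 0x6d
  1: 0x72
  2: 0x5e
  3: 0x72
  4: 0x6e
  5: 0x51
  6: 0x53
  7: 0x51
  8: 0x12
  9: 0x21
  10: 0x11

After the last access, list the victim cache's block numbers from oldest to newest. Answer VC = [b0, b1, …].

0: 0x6d (blk 27, set 3) → MISS  vc=[]
1: 0x72 (blk 28, set 0) → MISS  vc=[]
2: 0x5e (blk 23, set 3) → MISS  vc=[27]
3: 0x72 (blk 28, set 0) → L1-HIT  vc=[27]
4: 0x6e (blk 27, set 3) → VC-HIT  vc=[23]
5: 0x51 (blk 20, set 0) → MISS  vc=[23, 28]
6: 0x53 (blk 20, set 0) → L1-HIT  vc=[23, 28]
7: 0x51 (blk 20, set 0) → L1-HIT  vc=[23, 28]
8: 0x12 (blk 4, set 0) → MISS  vc=[23, 28, 20]
9: 0x21 (blk 8, set 0) → MISS  vc=[23, 28, 20, 4]
10: 0x11 (blk 4, set 0) → VC-HIT  vc=[23, 28, 20, 8]

VC = [23, 28, 20, 8]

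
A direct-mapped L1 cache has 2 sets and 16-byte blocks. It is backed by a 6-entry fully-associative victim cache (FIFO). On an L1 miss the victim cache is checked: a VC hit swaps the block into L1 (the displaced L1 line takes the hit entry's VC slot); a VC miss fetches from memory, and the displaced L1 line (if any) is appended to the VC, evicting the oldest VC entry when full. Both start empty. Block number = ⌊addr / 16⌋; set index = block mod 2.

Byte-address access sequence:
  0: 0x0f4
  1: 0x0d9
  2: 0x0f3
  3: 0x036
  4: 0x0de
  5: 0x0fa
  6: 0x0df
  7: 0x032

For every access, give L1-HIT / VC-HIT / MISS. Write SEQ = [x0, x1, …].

SEQ = [MISS, MISS, VC-HIT, MISS, VC-HIT, VC-HIT, VC-HIT, VC-HIT]

0: 0xf4 (blk 15, set 1) → MISS  vc=[]
1: 0xd9 (blk 13, set 1) → MISS  vc=[15]
2: 0xf3 (blk 15, set 1) → VC-HIT  vc=[13]
3: 0x36 (blk 3, set 1) → MISS  vc=[13, 15]
4: 0xde (blk 13, set 1) → VC-HIT  vc=[3, 15]
5: 0xfa (blk 15, set 1) → VC-HIT  vc=[3, 13]
6: 0xdf (blk 13, set 1) → VC-HIT  vc=[3, 15]
7: 0x32 (blk 3, set 1) → VC-HIT  vc=[13, 15]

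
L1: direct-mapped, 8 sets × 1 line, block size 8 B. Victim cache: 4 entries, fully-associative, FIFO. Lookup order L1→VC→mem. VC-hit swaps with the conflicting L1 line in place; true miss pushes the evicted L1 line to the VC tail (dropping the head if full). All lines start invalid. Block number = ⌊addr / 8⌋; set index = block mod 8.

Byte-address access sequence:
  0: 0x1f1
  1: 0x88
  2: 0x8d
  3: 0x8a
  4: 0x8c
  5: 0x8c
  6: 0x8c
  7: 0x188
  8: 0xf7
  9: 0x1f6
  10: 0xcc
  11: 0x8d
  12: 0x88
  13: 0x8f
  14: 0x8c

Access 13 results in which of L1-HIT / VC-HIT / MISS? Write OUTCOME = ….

0: 0x1f1 (blk 62, set 6) → MISS  vc=[]
1: 0x88 (blk 17, set 1) → MISS  vc=[]
2: 0x8d (blk 17, set 1) → L1-HIT  vc=[]
3: 0x8a (blk 17, set 1) → L1-HIT  vc=[]
4: 0x8c (blk 17, set 1) → L1-HIT  vc=[]
5: 0x8c (blk 17, set 1) → L1-HIT  vc=[]
6: 0x8c (blk 17, set 1) → L1-HIT  vc=[]
7: 0x188 (blk 49, set 1) → MISS  vc=[17]
8: 0xf7 (blk 30, set 6) → MISS  vc=[17, 62]
9: 0x1f6 (blk 62, set 6) → VC-HIT  vc=[17, 30]
10: 0xcc (blk 25, set 1) → MISS  vc=[17, 30, 49]
11: 0x8d (blk 17, set 1) → VC-HIT  vc=[25, 30, 49]
12: 0x88 (blk 17, set 1) → L1-HIT  vc=[25, 30, 49]
13: 0x8f (blk 17, set 1) → L1-HIT  vc=[25, 30, 49]
14: 0x8c (blk 17, set 1) → L1-HIT  vc=[25, 30, 49]

OUTCOME = L1-HIT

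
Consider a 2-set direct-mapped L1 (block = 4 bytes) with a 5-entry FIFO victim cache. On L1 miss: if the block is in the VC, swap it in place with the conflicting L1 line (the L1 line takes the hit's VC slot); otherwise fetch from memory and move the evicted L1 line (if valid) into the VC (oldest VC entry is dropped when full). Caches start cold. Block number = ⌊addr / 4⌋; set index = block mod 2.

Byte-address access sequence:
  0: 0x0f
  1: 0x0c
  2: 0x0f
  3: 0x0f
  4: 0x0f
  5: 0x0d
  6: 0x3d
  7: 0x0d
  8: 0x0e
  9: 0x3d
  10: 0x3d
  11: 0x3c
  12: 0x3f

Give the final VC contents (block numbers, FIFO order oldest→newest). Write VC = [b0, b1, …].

  [0] addr=0xf blk=3 s=1: MISS | VC []
  [1] addr=0xc blk=3 s=1: L1-HIT | VC []
  [2] addr=0xf blk=3 s=1: L1-HIT | VC []
  [3] addr=0xf blk=3 s=1: L1-HIT | VC []
  [4] addr=0xf blk=3 s=1: L1-HIT | VC []
  [5] addr=0xd blk=3 s=1: L1-HIT | VC []
  [6] addr=0x3d blk=15 s=1: MISS | VC [3]
  [7] addr=0xd blk=3 s=1: VC-HIT | VC [15]
  [8] addr=0xe blk=3 s=1: L1-HIT | VC [15]
  [9] addr=0x3d blk=15 s=1: VC-HIT | VC [3]
  [10] addr=0x3d blk=15 s=1: L1-HIT | VC [3]
  [11] addr=0x3c blk=15 s=1: L1-HIT | VC [3]
  [12] addr=0x3f blk=15 s=1: L1-HIT | VC [3]

VC = [3]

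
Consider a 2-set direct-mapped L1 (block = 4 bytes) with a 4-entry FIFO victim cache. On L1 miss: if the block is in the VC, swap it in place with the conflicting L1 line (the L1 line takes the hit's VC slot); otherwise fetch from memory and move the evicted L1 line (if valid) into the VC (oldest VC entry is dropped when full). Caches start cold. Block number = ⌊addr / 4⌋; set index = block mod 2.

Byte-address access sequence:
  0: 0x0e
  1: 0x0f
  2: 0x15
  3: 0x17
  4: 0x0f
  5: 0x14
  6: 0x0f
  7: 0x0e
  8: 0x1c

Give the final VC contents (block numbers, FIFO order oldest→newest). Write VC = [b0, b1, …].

0: 0xe (blk 3, set 1) → MISS  vc=[]
1: 0xf (blk 3, set 1) → L1-HIT  vc=[]
2: 0x15 (blk 5, set 1) → MISS  vc=[3]
3: 0x17 (blk 5, set 1) → L1-HIT  vc=[3]
4: 0xf (blk 3, set 1) → VC-HIT  vc=[5]
5: 0x14 (blk 5, set 1) → VC-HIT  vc=[3]
6: 0xf (blk 3, set 1) → VC-HIT  vc=[5]
7: 0xe (blk 3, set 1) → L1-HIT  vc=[5]
8: 0x1c (blk 7, set 1) → MISS  vc=[5, 3]

VC = [5, 3]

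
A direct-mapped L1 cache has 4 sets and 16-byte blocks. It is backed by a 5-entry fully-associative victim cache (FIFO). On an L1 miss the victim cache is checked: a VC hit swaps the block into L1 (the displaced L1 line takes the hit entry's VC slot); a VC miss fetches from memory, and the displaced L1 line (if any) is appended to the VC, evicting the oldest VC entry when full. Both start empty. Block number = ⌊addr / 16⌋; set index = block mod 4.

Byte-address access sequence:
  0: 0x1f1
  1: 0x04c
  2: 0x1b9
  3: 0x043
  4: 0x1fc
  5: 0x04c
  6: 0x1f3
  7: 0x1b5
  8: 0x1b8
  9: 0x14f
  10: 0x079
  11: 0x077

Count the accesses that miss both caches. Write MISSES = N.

#0 0x1f1→b31/s3 MISS; vc=[]
#1 0x4c→b4/s0 MISS; vc=[]
#2 0x1b9→b27/s3 MISS; vc=[31]
#3 0x43→b4/s0 L1-HIT; vc=[31]
#4 0x1fc→b31/s3 VC-HIT; vc=[27]
#5 0x4c→b4/s0 L1-HIT; vc=[27]
#6 0x1f3→b31/s3 L1-HIT; vc=[27]
#7 0x1b5→b27/s3 VC-HIT; vc=[31]
#8 0x1b8→b27/s3 L1-HIT; vc=[31]
#9 0x14f→b20/s0 MISS; vc=[31,4]
#10 0x79→b7/s3 MISS; vc=[31,4,27]
#11 0x77→b7/s3 L1-HIT; vc=[31,4,27]

MISSES = 5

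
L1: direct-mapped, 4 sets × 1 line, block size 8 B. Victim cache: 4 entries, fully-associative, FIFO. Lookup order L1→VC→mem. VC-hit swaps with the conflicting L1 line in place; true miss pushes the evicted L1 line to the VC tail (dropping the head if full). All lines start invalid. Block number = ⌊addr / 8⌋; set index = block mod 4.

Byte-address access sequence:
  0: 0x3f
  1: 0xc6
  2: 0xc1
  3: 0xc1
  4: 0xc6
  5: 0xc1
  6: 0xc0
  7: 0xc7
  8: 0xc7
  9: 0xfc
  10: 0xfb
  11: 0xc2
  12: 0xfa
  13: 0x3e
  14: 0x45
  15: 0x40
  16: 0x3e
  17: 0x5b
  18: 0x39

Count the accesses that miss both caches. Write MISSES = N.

0: 0x3f (blk 7, set 3) → MISS  vc=[]
1: 0xc6 (blk 24, set 0) → MISS  vc=[]
2: 0xc1 (blk 24, set 0) → L1-HIT  vc=[]
3: 0xc1 (blk 24, set 0) → L1-HIT  vc=[]
4: 0xc6 (blk 24, set 0) → L1-HIT  vc=[]
5: 0xc1 (blk 24, set 0) → L1-HIT  vc=[]
6: 0xc0 (blk 24, set 0) → L1-HIT  vc=[]
7: 0xc7 (blk 24, set 0) → L1-HIT  vc=[]
8: 0xc7 (blk 24, set 0) → L1-HIT  vc=[]
9: 0xfc (blk 31, set 3) → MISS  vc=[7]
10: 0xfb (blk 31, set 3) → L1-HIT  vc=[7]
11: 0xc2 (blk 24, set 0) → L1-HIT  vc=[7]
12: 0xfa (blk 31, set 3) → L1-HIT  vc=[7]
13: 0x3e (blk 7, set 3) → VC-HIT  vc=[31]
14: 0x45 (blk 8, set 0) → MISS  vc=[31, 24]
15: 0x40 (blk 8, set 0) → L1-HIT  vc=[31, 24]
16: 0x3e (blk 7, set 3) → L1-HIT  vc=[31, 24]
17: 0x5b (blk 11, set 3) → MISS  vc=[31, 24, 7]
18: 0x39 (blk 7, set 3) → VC-HIT  vc=[31, 24, 11]

MISSES = 5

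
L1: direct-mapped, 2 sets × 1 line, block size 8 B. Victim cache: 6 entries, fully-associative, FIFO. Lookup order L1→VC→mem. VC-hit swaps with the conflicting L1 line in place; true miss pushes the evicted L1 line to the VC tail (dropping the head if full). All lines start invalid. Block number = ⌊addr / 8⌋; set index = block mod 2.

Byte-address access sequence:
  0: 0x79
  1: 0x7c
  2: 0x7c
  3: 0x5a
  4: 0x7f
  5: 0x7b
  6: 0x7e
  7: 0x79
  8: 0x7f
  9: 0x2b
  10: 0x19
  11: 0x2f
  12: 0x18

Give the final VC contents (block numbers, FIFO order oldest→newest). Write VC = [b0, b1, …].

  [0] addr=0x79 blk=15 s=1: MISS | VC []
  [1] addr=0x7c blk=15 s=1: L1-HIT | VC []
  [2] addr=0x7c blk=15 s=1: L1-HIT | VC []
  [3] addr=0x5a blk=11 s=1: MISS | VC [15]
  [4] addr=0x7f blk=15 s=1: VC-HIT | VC [11]
  [5] addr=0x7b blk=15 s=1: L1-HIT | VC [11]
  [6] addr=0x7e blk=15 s=1: L1-HIT | VC [11]
  [7] addr=0x79 blk=15 s=1: L1-HIT | VC [11]
  [8] addr=0x7f blk=15 s=1: L1-HIT | VC [11]
  [9] addr=0x2b blk=5 s=1: MISS | VC [11, 15]
  [10] addr=0x19 blk=3 s=1: MISS | VC [11, 15, 5]
  [11] addr=0x2f blk=5 s=1: VC-HIT | VC [11, 15, 3]
  [12] addr=0x18 blk=3 s=1: VC-HIT | VC [11, 15, 5]

VC = [11, 15, 5]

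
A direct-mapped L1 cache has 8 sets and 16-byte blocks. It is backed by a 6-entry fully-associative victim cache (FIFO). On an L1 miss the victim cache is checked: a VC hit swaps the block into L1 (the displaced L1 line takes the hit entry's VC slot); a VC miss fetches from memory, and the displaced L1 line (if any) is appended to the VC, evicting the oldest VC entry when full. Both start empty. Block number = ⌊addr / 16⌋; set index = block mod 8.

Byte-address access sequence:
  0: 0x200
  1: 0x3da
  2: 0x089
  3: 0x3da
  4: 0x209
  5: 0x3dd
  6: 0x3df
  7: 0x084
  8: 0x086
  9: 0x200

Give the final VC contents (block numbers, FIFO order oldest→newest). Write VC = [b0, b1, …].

VC = [8]

0: 0x200 (blk 32, set 0) → MISS  vc=[]
1: 0x3da (blk 61, set 5) → MISS  vc=[]
2: 0x89 (blk 8, set 0) → MISS  vc=[32]
3: 0x3da (blk 61, set 5) → L1-HIT  vc=[32]
4: 0x209 (blk 32, set 0) → VC-HIT  vc=[8]
5: 0x3dd (blk 61, set 5) → L1-HIT  vc=[8]
6: 0x3df (blk 61, set 5) → L1-HIT  vc=[8]
7: 0x84 (blk 8, set 0) → VC-HIT  vc=[32]
8: 0x86 (blk 8, set 0) → L1-HIT  vc=[32]
9: 0x200 (blk 32, set 0) → VC-HIT  vc=[8]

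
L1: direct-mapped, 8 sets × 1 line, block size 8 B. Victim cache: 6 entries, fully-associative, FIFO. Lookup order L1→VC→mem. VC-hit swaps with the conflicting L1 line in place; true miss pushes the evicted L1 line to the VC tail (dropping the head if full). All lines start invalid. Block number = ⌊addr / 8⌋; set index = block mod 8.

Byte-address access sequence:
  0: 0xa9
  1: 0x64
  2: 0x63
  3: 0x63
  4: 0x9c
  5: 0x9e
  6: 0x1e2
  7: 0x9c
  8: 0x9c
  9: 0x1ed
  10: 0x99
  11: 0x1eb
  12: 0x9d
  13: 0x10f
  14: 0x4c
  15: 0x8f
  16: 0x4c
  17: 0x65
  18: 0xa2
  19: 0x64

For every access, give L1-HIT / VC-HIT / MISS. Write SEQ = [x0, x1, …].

SEQ = [MISS, MISS, L1-HIT, L1-HIT, MISS, L1-HIT, MISS, L1-HIT, L1-HIT, MISS, L1-HIT, L1-HIT, L1-HIT, MISS, MISS, MISS, VC-HIT, VC-HIT, MISS, VC-HIT]

  [0] addr=0xa9 blk=21 s=5: MISS | VC []
  [1] addr=0x64 blk=12 s=4: MISS | VC []
  [2] addr=0x63 blk=12 s=4: L1-HIT | VC []
  [3] addr=0x63 blk=12 s=4: L1-HIT | VC []
  [4] addr=0x9c blk=19 s=3: MISS | VC []
  [5] addr=0x9e blk=19 s=3: L1-HIT | VC []
  [6] addr=0x1e2 blk=60 s=4: MISS | VC [12]
  [7] addr=0x9c blk=19 s=3: L1-HIT | VC [12]
  [8] addr=0x9c blk=19 s=3: L1-HIT | VC [12]
  [9] addr=0x1ed blk=61 s=5: MISS | VC [12, 21]
  [10] addr=0x99 blk=19 s=3: L1-HIT | VC [12, 21]
  [11] addr=0x1eb blk=61 s=5: L1-HIT | VC [12, 21]
  [12] addr=0x9d blk=19 s=3: L1-HIT | VC [12, 21]
  [13] addr=0x10f blk=33 s=1: MISS | VC [12, 21]
  [14] addr=0x4c blk=9 s=1: MISS | VC [12, 21, 33]
  [15] addr=0x8f blk=17 s=1: MISS | VC [12, 21, 33, 9]
  [16] addr=0x4c blk=9 s=1: VC-HIT | VC [12, 21, 33, 17]
  [17] addr=0x65 blk=12 s=4: VC-HIT | VC [60, 21, 33, 17]
  [18] addr=0xa2 blk=20 s=4: MISS | VC [60, 21, 33, 17, 12]
  [19] addr=0x64 blk=12 s=4: VC-HIT | VC [60, 21, 33, 17, 20]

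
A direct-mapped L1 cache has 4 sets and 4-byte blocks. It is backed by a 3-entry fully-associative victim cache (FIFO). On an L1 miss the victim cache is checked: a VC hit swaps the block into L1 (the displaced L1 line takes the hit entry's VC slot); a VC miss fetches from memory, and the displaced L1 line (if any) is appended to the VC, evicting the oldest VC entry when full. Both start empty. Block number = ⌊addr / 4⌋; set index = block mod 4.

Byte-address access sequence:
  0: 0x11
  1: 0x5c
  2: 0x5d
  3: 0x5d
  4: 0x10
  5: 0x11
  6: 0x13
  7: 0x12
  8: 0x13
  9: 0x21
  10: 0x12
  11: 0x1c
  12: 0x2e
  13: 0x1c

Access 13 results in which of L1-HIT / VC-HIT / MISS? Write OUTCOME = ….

#0 0x11→b4/s0 MISS; vc=[]
#1 0x5c→b23/s3 MISS; vc=[]
#2 0x5d→b23/s3 L1-HIT; vc=[]
#3 0x5d→b23/s3 L1-HIT; vc=[]
#4 0x10→b4/s0 L1-HIT; vc=[]
#5 0x11→b4/s0 L1-HIT; vc=[]
#6 0x13→b4/s0 L1-HIT; vc=[]
#7 0x12→b4/s0 L1-HIT; vc=[]
#8 0x13→b4/s0 L1-HIT; vc=[]
#9 0x21→b8/s0 MISS; vc=[4]
#10 0x12→b4/s0 VC-HIT; vc=[8]
#11 0x1c→b7/s3 MISS; vc=[8,23]
#12 0x2e→b11/s3 MISS; vc=[8,23,7]
#13 0x1c→b7/s3 VC-HIT; vc=[8,23,11]

OUTCOME = VC-HIT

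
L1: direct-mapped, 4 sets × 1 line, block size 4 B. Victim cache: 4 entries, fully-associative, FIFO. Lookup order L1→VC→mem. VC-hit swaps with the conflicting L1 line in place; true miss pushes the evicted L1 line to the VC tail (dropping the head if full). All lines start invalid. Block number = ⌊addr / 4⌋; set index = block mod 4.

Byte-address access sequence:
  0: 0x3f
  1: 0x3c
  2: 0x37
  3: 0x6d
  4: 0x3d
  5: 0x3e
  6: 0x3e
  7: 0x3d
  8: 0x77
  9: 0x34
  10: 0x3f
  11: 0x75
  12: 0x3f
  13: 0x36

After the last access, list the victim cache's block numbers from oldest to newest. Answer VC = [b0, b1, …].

VC = [27, 29]

0: 0x3f (blk 15, set 3) → MISS  vc=[]
1: 0x3c (blk 15, set 3) → L1-HIT  vc=[]
2: 0x37 (blk 13, set 1) → MISS  vc=[]
3: 0x6d (blk 27, set 3) → MISS  vc=[15]
4: 0x3d (blk 15, set 3) → VC-HIT  vc=[27]
5: 0x3e (blk 15, set 3) → L1-HIT  vc=[27]
6: 0x3e (blk 15, set 3) → L1-HIT  vc=[27]
7: 0x3d (blk 15, set 3) → L1-HIT  vc=[27]
8: 0x77 (blk 29, set 1) → MISS  vc=[27, 13]
9: 0x34 (blk 13, set 1) → VC-HIT  vc=[27, 29]
10: 0x3f (blk 15, set 3) → L1-HIT  vc=[27, 29]
11: 0x75 (blk 29, set 1) → VC-HIT  vc=[27, 13]
12: 0x3f (blk 15, set 3) → L1-HIT  vc=[27, 13]
13: 0x36 (blk 13, set 1) → VC-HIT  vc=[27, 29]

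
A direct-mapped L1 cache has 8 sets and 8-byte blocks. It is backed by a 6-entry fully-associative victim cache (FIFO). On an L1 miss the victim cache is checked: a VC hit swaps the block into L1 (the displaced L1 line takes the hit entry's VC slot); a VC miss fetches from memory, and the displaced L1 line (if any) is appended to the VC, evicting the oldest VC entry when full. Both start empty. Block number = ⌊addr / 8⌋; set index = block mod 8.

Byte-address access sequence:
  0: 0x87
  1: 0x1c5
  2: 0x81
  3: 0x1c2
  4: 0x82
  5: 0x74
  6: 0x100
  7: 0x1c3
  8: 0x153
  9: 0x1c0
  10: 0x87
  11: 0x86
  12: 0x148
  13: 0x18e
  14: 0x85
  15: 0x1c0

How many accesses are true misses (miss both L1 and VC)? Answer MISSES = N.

  [0] addr=0x87 blk=16 s=0: MISS | VC []
  [1] addr=0x1c5 blk=56 s=0: MISS | VC [16]
  [2] addr=0x81 blk=16 s=0: VC-HIT | VC [56]
  [3] addr=0x1c2 blk=56 s=0: VC-HIT | VC [16]
  [4] addr=0x82 blk=16 s=0: VC-HIT | VC [56]
  [5] addr=0x74 blk=14 s=6: MISS | VC [56]
  [6] addr=0x100 blk=32 s=0: MISS | VC [56, 16]
  [7] addr=0x1c3 blk=56 s=0: VC-HIT | VC [32, 16]
  [8] addr=0x153 blk=42 s=2: MISS | VC [32, 16]
  [9] addr=0x1c0 blk=56 s=0: L1-HIT | VC [32, 16]
  [10] addr=0x87 blk=16 s=0: VC-HIT | VC [32, 56]
  [11] addr=0x86 blk=16 s=0: L1-HIT | VC [32, 56]
  [12] addr=0x148 blk=41 s=1: MISS | VC [32, 56]
  [13] addr=0x18e blk=49 s=1: MISS | VC [32, 56, 41]
  [14] addr=0x85 blk=16 s=0: L1-HIT | VC [32, 56, 41]
  [15] addr=0x1c0 blk=56 s=0: VC-HIT | VC [32, 16, 41]

MISSES = 7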